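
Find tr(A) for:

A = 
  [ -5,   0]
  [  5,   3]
-2

tr(A) = -5 + 3 = -2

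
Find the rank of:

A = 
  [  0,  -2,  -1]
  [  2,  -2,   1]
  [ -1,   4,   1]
Row reduce:
Swap R1 ↔ R2
R3 → R3 + (1/2)·R1
R3 → R3 + (3/2)·R2
REF = 
  [  2,  -2,   1]
  [  0,  -2,  -1]
  [  0,   0,   0]
Pivot columns: 1, 2 → 2 pivots.

rank(A) = 2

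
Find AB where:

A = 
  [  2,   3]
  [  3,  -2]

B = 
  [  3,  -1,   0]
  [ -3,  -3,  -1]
A is 2×2 and B is 2×3, so AB is 2×3. Each entry is (row of A)·(column of B):
AB[1,1] = (2)(3) + (3)(-3) = -3
AB[1,2] = (2)(-1) + (3)(-3) = -11
AB[1,3] = (2)(0) + (3)(-1) = -3
AB[2,1] = (3)(3) + (-2)(-3) = 15
AB[2,2] = (3)(-1) + (-2)(-3) = 3
AB[2,3] = (3)(0) + (-2)(-1) = 2

AB = 
  [ -3, -11,  -3]
  [ 15,   3,   2]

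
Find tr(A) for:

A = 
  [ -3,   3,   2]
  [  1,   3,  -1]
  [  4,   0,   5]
5

tr(A) = -3 + 3 + 5 = 5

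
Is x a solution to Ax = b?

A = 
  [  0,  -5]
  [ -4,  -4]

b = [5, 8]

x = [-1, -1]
Yes

Ax = [5, 8] = b ✓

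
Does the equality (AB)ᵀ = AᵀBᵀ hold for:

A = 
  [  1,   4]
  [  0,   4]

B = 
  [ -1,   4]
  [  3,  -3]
No

(AB)ᵀ = 
  [ 11,  12]
  [ -8, -12]

AᵀBᵀ = 
  [ -1,   3]
  [ 12,   0]

The two matrices differ, so (AB)ᵀ ≠ AᵀBᵀ in general. The correct identity is (AB)ᵀ = BᵀAᵀ.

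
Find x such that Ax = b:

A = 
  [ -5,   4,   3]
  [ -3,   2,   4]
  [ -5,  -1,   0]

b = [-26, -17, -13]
Row reduce the augmented matrix [A|b]:
R2 → R2 - (3/5)·R1
R3 → R3 - (1)·R1
R3 → R3 - (25/2)·R2
REF = 
  [   -5,     4,     3,   -26]
  [    0,  -2/5,  11/5,  -7/5]
  [    0,     0, -61/2,  61/2]

Back-substitution:
x₃ = (61/2) / (-61/2) = -1
x₂ = (-7/5 - (11/5)(-1)) / (-2/5) = -2
x₁ = (-26 - (4)(-2) - (3)(-1)) / (-5) = 3

x = [3, -2, -1]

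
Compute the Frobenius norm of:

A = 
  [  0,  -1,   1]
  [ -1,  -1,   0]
||A||_F = 2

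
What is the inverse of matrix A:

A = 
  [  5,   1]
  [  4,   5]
det(A) = (5)(5) - (1)(4) = 21
For a 2×2 matrix, A⁻¹ = (1/det(A)) · [[d, -b], [-c, a]]
    = (1/21) · [[5, -1], [-4, 5]]

A⁻¹ = 
  [ 5/21, -1/21]
  [-4/21,  5/21]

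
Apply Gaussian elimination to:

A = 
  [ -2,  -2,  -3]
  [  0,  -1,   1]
Row operations:
No row operations needed (already in echelon form).

Resulting echelon form:
REF = 
  [ -2,  -2,  -3]
  [  0,  -1,   1]

Rank = 2 (number of non-zero pivot rows).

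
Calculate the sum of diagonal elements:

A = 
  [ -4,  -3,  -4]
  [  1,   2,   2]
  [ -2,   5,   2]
0

tr(A) = -4 + 2 + 2 = 0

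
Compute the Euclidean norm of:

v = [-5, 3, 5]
7.681

||v||₂ = √((-5)² + (3)² + (5)²) = √59 = 7.681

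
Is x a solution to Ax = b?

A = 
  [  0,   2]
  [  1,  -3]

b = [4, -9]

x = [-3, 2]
Yes

Ax = [4, -9] = b ✓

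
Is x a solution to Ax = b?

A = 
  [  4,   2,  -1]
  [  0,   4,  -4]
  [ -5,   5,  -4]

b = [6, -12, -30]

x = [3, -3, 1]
No

Ax = [5, -16, -34] ≠ b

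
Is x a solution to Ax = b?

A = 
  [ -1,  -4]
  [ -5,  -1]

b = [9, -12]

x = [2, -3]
No

Ax = [10, -7] ≠ b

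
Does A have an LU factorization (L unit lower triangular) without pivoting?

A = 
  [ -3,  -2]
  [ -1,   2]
Yes.
A[1,1] = -3 ≠ 0, so Gaussian elimination proceeds without a row swap: multiplier ℓ₂₁ = (-1)/(-3) = 1/3, and U[2,2] = 2 - (1/3)(-2) = 8/3.
L = 
  [  1,   0]
  [1/3,   1]
U = 
  [ -3,  -2]
  [  0, 8/3]
Check row 2 of LU: [(1/3)(-3), (1/3)(-2) + (8/3)] = [-1, 2] = row 2 of A ✓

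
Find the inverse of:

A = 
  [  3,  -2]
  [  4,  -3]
det(A) = (3)(-3) - (-2)(4) = -1
For a 2×2 matrix, A⁻¹ = (1/det(A)) · [[d, -b], [-c, a]]
    = (-1) · [[-3, 2], [-4, 3]]

A⁻¹ = 
  [  3,  -2]
  [  4,  -3]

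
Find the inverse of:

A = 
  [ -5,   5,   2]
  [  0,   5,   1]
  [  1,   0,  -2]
det(A) = (-5)·((5)(-2) - (1)(0)) - (5)·((0)(-2) - (1)(1)) + (2)·((0)(0) - (5)(1))
  = (-5)(-10) - (5)(-1) + (2)(-5)
  = 45
det(A) = 45 ≠ 0, so A is invertible.

Cofactors Cᵢⱼ = (-1)ⁱ⁺ʲ·Mᵢⱼ:
C = 
  [-10,   1,  -5]
  [ 10,   8,   5]
  [ -5,   5, -25]

adj(A) = Cᵀ:
adj(A) = 
  [-10,  10,  -5]
  [  1,   8,   5]
  [ -5,   5, -25]

A⁻¹ = (1/45) · adj(A):
A⁻¹ = 
  [-2/9,  2/9, -1/9]
  [1/45, 8/45,  1/9]
  [-1/9,  1/9, -5/9]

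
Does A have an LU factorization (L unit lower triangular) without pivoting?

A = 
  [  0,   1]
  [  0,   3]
Yes.
The first column is zero, so A is already upper triangular: L = I, U = A.
L = 
  [  1,   0]
  [  0,   1]
U = 
  [  0,   1]
  [  0,   3]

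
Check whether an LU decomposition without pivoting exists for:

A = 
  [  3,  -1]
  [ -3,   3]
Yes.
A[1,1] = 3 ≠ 0, so Gaussian elimination proceeds without a row swap: multiplier ℓ₂₁ = (-3)/(3) = -1, and U[2,2] = 3 - (-1)(-1) = 2.
L = 
  [  1,   0]
  [ -1,   1]
U = 
  [  3,  -1]
  [  0,   2]
Check row 2 of LU: [(-1)(3), (-1)(-1) + 2] = [-3, 3] = row 2 of A ✓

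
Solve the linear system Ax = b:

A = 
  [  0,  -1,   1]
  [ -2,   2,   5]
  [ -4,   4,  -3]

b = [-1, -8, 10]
Row reduce the augmented matrix [A|b]:
Swap R1 ↔ R2
R3 → R3 - (2)·R1
REF = 
  [ -2,   2,   5,  -8]
  [  0,  -1,   1,  -1]
  [  0,   0, -13,  26]

Back-substitution:
x₃ = 26 / (-13) = -2
x₂ = (-1 - (1)(-2)) / (-1) = -1
x₁ = (-8 - (2)(-1) - (5)(-2)) / (-2) = -2

x = [-2, -1, -2]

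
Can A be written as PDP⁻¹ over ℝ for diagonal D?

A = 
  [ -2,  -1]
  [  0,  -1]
Yes

tr(A) = -3, det(A) = 2
Characteristic polynomial: λ² - tr(A)λ + det(A) = λ² + 3λ + 2
λ² + 3λ + 2 = (λ + 2)(λ + 1)
Eigenvalues: -1, -2
λ=-2: alg. mult. = 1, geom. mult. = 2 - rank(A - (-2)I) = 2 - 1 = 1
λ=-1: alg. mult. = 1, geom. mult. = 2 - rank(A - (-1)I) = 2 - 1 = 1
Sum of geometric multiplicities equals n, so A has n independent eigenvectors.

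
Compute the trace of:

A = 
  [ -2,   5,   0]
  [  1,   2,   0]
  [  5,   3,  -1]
-1

tr(A) = -2 + 2 + -1 = -1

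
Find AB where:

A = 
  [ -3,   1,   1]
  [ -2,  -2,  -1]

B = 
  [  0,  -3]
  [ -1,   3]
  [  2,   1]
A is 2×3 and B is 3×2, so AB is 2×2. Each entry is (row of A)·(column of B):
AB[1,1] = (-3)(0) + (1)(-1) + (1)(2) = 1
AB[1,2] = (-3)(-3) + (1)(3) + (1)(1) = 13
AB[2,1] = (-2)(0) + (-2)(-1) + (-1)(2) = 0
AB[2,2] = (-2)(-3) + (-2)(3) + (-1)(1) = -1

AB = 
  [  1,  13]
  [  0,  -1]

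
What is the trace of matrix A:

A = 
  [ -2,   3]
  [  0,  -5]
-7

tr(A) = -2 + -5 = -7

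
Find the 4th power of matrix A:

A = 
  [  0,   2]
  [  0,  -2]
A^4 = 
  [  0, -16]
  [  0,  16]

A² = A·A:
A²[1,1] = (0)(0) + (2)(0) = 0
A²[1,2] = (0)(2) + (2)(-2) = -4
A²[2,1] = (0)(0) + (-2)(0) = 0
A²[2,2] = (0)(2) + (-2)(-2) = 4
A² = 
  [  0,  -4]
  [  0,   4]

A^3 = A^2·A:
A^3[1,1] = (0)(0) + (-4)(0) = 0
A^3[1,2] = (0)(2) + (-4)(-2) = 8
A^3[2,1] = (0)(0) + (4)(0) = 0
A^3[2,2] = (0)(2) + (4)(-2) = -8
A^3 = 
  [  0,   8]
  [  0,  -8]

A^4 = A^3·A:
A^4[1,1] = (0)(0) + (8)(0) = 0
A^4[1,2] = (0)(2) + (8)(-2) = -16
A^4[2,1] = (0)(0) + (-8)(0) = 0
A^4[2,2] = (0)(2) + (-8)(-2) = 16
A^4 = 
  [  0, -16]
  [  0,  16]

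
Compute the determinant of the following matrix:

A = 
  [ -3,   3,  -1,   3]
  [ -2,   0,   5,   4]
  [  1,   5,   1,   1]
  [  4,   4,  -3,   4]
816

Cofactor expansion along row 1: det(A) = a₁₁M₁₁ - a₁₂M₁₂ + a₁₃M₁₃ - a₁₄M₁₄

M₁₁ = det[[0, 5, 4]; [5, 1, 1]; [4, -3, 4]]
  = (0)·((1)(4) - (1)(-3)) - (5)·((5)(4) - (1)(4)) + (4)·((5)(-3) - (1)(4))
  = (0)(7) - (5)(16) + (4)(-19)
  = -156
M₁₂ = det[[-2, 5, 4]; [1, 1, 1]; [4, -3, 4]]
  = (-2)·((1)(4) - (1)(-3)) - (5)·((1)(4) - (1)(4)) + (4)·((1)(-3) - (1)(4))
  = (-2)(7) - (5)(0) + (4)(-7)
  = -42
M₁₃ = det[[-2, 0, 4]; [1, 5, 1]; [4, 4, 4]]
  = (-2)·((5)(4) - (1)(4)) - (0)·((1)(4) - (1)(4)) + (4)·((1)(4) - (5)(4))
  = (-2)(16) - (0)(0) + (4)(-16)
  = -96
M₁₄ = det[[-2, 0, 5]; [1, 5, 1]; [4, 4, -3]]
  = (-2)·((5)(-3) - (1)(4)) - (0)·((1)(-3) - (1)(4)) + (5)·((1)(4) - (5)(4))
  = (-2)(-19) - (0)(-7) + (5)(-16)
  = -42

det(A) = (-3)(-156) - (3)(-42) + (-1)(-96) - (3)(-42) = 816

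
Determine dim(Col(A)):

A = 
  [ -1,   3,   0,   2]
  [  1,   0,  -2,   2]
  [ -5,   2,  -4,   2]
dim(Col(A)) = 3

Row reduce:
R2 → R2 + (1)·R1
R3 → R3 - (5)·R1
R3 → R3 + (13/3)·R2
REF = 
  [   -1,     3,     0,     2]
  [    0,     3,    -2,     4]
  [    0,     0, -38/3,  28/3]
Pivot columns: 1, 2, 3 → 3 pivots.
dim(Col(A)) = number of pivot columns = 3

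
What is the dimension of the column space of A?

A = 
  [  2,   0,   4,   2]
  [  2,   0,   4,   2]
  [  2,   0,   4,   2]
Row reduce:
R2 → R2 - (1)·R1
R3 → R3 - (1)·R1
REF = 
  [  2,   0,   4,   2]
  [  0,   0,   0,   0]
  [  0,   0,   0,   0]
Pivot columns: 1 → 1 pivot.
dim(Col(A)) = number of pivot columns = 1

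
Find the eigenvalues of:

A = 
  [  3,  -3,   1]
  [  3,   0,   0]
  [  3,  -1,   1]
λ = 1, (3 + i√15)/2, (3 - i√15)/2  (≈ 1, 1.5 + 1.936i, 1.5 - 1.936i)

Characteristic polynomial: det(λI - A) = λ³ - 4λ² + 9λ - 6
Testing integer divisors of the constant term: p(1) = 0, so (λ - 1) is a factor:
p(λ) = (λ - 1)(λ² - 3λ + 6)
λ² - 3λ + 6 = 0  ⇒  λ = (3 ± √((-3)² - 4·(6)))/2 = (3 ± √(-15))/2
  = (3 + i√15)/2,  (3 - i√15)/2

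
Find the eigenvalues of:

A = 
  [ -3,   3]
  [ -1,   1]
λ = 0, -2

tr(A) = -2, det(A) = 0
Characteristic polynomial: λ² - tr(A)λ + det(A) = λ² + 2λ
λ² + 2λ = λ(λ + 2)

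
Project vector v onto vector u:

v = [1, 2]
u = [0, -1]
proj_u(v) = [0, 2]

v·u = (1)(0) + (2)(-1) = -2
u·u = (0)² + (-1)² = 1
proj_u(v) = (v·u / u·u) × u = (-2/1) × u = (-2) × u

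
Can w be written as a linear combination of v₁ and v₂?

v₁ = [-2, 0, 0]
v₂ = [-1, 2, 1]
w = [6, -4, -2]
Yes

Form the augmented matrix and row-reduce:
[v₁|v₂|w] = 
  [ -2,  -1,   6]
  [  0,   2,  -4]
  [  0,   1,  -2]
R3 → R3 - (1/2)·R2
REF = 
  [ -2,  -1,   6]
  [  0,   2,  -4]
  [  0,   0,   0]

No row of the form [0 0 | nonzero], so the system is consistent. Back-substitution gives c₁ = -2, c₂ = -2: w = (-2)·v₁ + (-2)·v₂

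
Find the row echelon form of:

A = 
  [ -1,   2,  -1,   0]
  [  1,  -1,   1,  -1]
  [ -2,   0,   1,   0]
Row operations:
R2 → R2 + (1)·R1
R3 → R3 - (2)·R1
R3 → R3 + (4)·R2

Resulting echelon form:
REF = 
  [ -1,   2,  -1,   0]
  [  0,   1,   0,  -1]
  [  0,   0,   3,  -4]

Rank = 3 (number of non-zero pivot rows).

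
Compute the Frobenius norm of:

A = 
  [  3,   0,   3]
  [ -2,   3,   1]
||A||_F = 5.657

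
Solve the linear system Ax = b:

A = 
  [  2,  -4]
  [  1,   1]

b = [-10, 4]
Row reduce the augmented matrix [A|b]:
R2 → R2 - (1/2)·R1
REF = 
  [  2,  -4, -10]
  [  0,   3,   9]

Back-substitution:
x₂ = 9 / 3 = 3
x₁ = (-10 - (-4)(3)) / 2 = 1

x = [1, 3]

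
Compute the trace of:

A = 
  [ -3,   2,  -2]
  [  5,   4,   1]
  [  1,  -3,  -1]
0

tr(A) = -3 + 4 + -1 = 0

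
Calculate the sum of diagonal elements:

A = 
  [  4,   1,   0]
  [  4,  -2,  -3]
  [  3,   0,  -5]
-3

tr(A) = 4 + -2 + -5 = -3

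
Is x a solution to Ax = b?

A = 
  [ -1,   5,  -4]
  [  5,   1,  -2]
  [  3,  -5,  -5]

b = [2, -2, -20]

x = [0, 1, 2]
No

Ax = [-3, -3, -15] ≠ b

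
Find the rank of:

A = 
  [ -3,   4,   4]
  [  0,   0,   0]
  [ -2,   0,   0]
Row reduce:
R3 → R3 - (2/3)·R1
Swap R2 ↔ R3
REF = 
  [  -3,    4,    4]
  [   0, -8/3, -8/3]
  [   0,    0,    0]
Pivot columns: 1, 2 → 2 pivots.

rank(A) = 2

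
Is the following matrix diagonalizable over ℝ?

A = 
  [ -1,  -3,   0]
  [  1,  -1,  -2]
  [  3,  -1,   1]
No

Characteristic polynomial: det(λI - A) = λ³ + λ² - 24
By the rational root theorem any rational root is an integer dividing 24; none of those is a root, so p(λ) has no rational roots and hence (being an irreducible cubic) no repeated roots.
Discriminant of the cubic: Δ = -15456
Δ < 0 ⇒ one real eigenvalue and a complex-conjugate pair: λ ≈ -1.793 + 2.462i, -1.793 - 2.462i, 2.587
Has complex eigenvalues (not diagonalizable over ℝ).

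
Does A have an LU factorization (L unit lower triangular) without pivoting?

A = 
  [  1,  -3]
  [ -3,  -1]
Yes.
A[1,1] = 1 ≠ 0, so Gaussian elimination proceeds without a row swap: multiplier ℓ₂₁ = (-3)/(1) = -3, and U[2,2] = -1 - (-3)(-3) = -10.
L = 
  [  1,   0]
  [ -3,   1]
U = 
  [  1,  -3]
  [  0, -10]
Check row 2 of LU: [(-3)(1), (-3)(-3) + (-10)] = [-3, -1] = row 2 of A ✓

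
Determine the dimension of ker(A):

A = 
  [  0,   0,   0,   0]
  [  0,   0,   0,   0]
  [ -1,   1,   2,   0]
nullity(A) = 3

Row reduce:
Swap R1 ↔ R3
REF = 
  [ -1,   1,   2,   0]
  [  0,   0,   0,   0]
  [  0,   0,   0,   0]
Pivot columns: 1 → 1 pivot.
rank(A) = 1, so nullity(A) = 4 - 1 = 3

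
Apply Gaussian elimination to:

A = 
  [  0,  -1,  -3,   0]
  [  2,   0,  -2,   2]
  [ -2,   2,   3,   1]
Row operations:
Swap R1 ↔ R2
R3 → R3 + (1)·R1
R3 → R3 + (2)·R2

Resulting echelon form:
REF = 
  [  2,   0,  -2,   2]
  [  0,  -1,  -3,   0]
  [  0,   0,  -5,   3]

Rank = 3 (number of non-zero pivot rows).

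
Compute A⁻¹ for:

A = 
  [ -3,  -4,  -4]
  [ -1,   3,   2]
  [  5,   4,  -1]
det(A) = (-3)·((3)(-1) - (2)(4)) - (-4)·((-1)(-1) - (2)(5)) + (-4)·((-1)(4) - (3)(5))
  = (-3)(-11) - (-4)(-9) + (-4)(-19)
  = 73
det(A) = 73 ≠ 0, so A is invertible.

Cofactors Cᵢⱼ = (-1)ⁱ⁺ʲ·Mᵢⱼ:
C = 
  [-11,   9, -19]
  [-20,  23,  -8]
  [  4,  10, -13]

adj(A) = Cᵀ:
adj(A) = 
  [-11, -20,   4]
  [  9,  23,  10]
  [-19,  -8, -13]

A⁻¹ = (1/73) · adj(A):
A⁻¹ = 
  [-11/73, -20/73,   4/73]
  [  9/73,  23/73,  10/73]
  [-19/73,  -8/73, -13/73]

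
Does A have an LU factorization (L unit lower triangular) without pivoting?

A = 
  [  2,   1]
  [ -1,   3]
Yes.
A[1,1] = 2 ≠ 0, so Gaussian elimination proceeds without a row swap: multiplier ℓ₂₁ = (-1)/(2) = -1/2, and U[2,2] = 3 - (-1/2)(1) = 7/2.
L = 
  [   1,    0]
  [-1/2,    1]
U = 
  [  2,   1]
  [  0, 7/2]
Check row 2 of LU: [(-1/2)(2), (-1/2)(1) + (7/2)] = [-1, 3] = row 2 of A ✓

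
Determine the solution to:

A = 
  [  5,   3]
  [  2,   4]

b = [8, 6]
x = [1, 1]

Row reduce the augmented matrix [A|b]:
R2 → R2 - (2/5)·R1
REF = 
  [   5,    3,    8]
  [   0, 14/5, 14/5]

Back-substitution:
x₂ = (14/5) / (14/5) = 1
x₁ = (8 - (3)(1)) / 5 = 1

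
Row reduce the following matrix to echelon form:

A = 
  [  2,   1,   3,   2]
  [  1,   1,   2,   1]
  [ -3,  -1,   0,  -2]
Row operations:
R2 → R2 - (1/2)·R1
R3 → R3 + (3/2)·R1
R3 → R3 - (1)·R2

Resulting echelon form:
REF = 
  [  2,   1,   3,   2]
  [  0, 1/2, 1/2,   0]
  [  0,   0,   4,   1]

Rank = 3 (number of non-zero pivot rows).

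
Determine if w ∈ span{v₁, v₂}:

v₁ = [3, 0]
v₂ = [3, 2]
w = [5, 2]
Yes

Form the augmented matrix and row-reduce:
[v₁|v₂|w] = 
  [  3,   3,   5]
  [  0,   2,   2]
(already in echelon form — no row operations needed)

No row of the form [0 0 | nonzero], so the system is consistent. Back-substitution gives c₁ = 2/3, c₂ = 1: w = (2/3)·v₁ + (1)·v₂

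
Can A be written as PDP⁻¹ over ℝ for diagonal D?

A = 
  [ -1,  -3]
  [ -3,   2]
Yes

tr(A) = 1, det(A) = -11
Characteristic polynomial: λ² - tr(A)λ + det(A) = λ² - λ - 11
λ² - λ - 11 = 0  ⇒  λ = (1 ± √((-1)² - 4·(-11)))/2 = (1 ± √(45))/2
  = (1 + 3√5)/2,  (1 - 3√5)/2
Eigenvalues: (1 + 3√5)/2, (1 - 3√5)/2  (≈ 3.854, -2.854)
The two irrational eigenvalues are distinct (simple), so each has alg. mult. = geom. mult. = 1.
Sum of geometric multiplicities equals n, so A has n independent eigenvectors.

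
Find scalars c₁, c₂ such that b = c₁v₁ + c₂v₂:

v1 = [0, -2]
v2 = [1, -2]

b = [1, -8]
c1 = 3, c2 = 1

b = 3·v1 + 1·v2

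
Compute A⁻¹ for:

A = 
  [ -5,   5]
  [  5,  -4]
det(A) = (-5)(-4) - (5)(5) = -5
For a 2×2 matrix, A⁻¹ = (1/det(A)) · [[d, -b], [-c, a]]
    = (-1/5) · [[-4, -5], [-5, -5]]

A⁻¹ = 
  [4/5,   1]
  [  1,   1]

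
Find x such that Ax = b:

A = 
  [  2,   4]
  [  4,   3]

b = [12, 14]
Row reduce the augmented matrix [A|b]:
R2 → R2 - (2)·R1
REF = 
  [  2,   4,  12]
  [  0,  -5, -10]

Back-substitution:
x₂ = (-10) / (-5) = 2
x₁ = (12 - (4)(2)) / 2 = 2

x = [2, 2]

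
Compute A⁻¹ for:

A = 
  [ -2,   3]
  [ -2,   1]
det(A) = (-2)(1) - (3)(-2) = 4
For a 2×2 matrix, A⁻¹ = (1/det(A)) · [[d, -b], [-c, a]]
    = (1/4) · [[1, -3], [2, -2]]

A⁻¹ = 
  [ 1/4, -3/4]
  [ 1/2, -1/2]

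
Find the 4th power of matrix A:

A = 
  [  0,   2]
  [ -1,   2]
A^4 = 
  [ -4,   0]
  [  0,  -4]

A² = A·A:
A²[1,1] = (0)(0) + (2)(-1) = -2
A²[1,2] = (0)(2) + (2)(2) = 4
A²[2,1] = (-1)(0) + (2)(-1) = -2
A²[2,2] = (-1)(2) + (2)(2) = 2
A² = 
  [ -2,   4]
  [ -2,   2]

A^3 = A^2·A:
A^3[1,1] = (-2)(0) + (4)(-1) = -4
A^3[1,2] = (-2)(2) + (4)(2) = 4
A^3[2,1] = (-2)(0) + (2)(-1) = -2
A^3[2,2] = (-2)(2) + (2)(2) = 0
A^3 = 
  [ -4,   4]
  [ -2,   0]

A^4 = A^3·A:
A^4[1,1] = (-4)(0) + (4)(-1) = -4
A^4[1,2] = (-4)(2) + (4)(2) = 0
A^4[2,1] = (-2)(0) + (0)(-1) = 0
A^4[2,2] = (-2)(2) + (0)(2) = -4
A^4 = 
  [ -4,   0]
  [  0,  -4]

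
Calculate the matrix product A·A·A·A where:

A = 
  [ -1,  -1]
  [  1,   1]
A^4 = 
  [  0,   0]
  [  0,   0]

A² = A·A:
A²[1,1] = (-1)(-1) + (-1)(1) = 0
A²[1,2] = (-1)(-1) + (-1)(1) = 0
A²[2,1] = (1)(-1) + (1)(1) = 0
A²[2,2] = (1)(-1) + (1)(1) = 0
A² = 
  [  0,   0]
  [  0,   0]

A^3 = A^2·A:
A^3[1,1] = (0)(-1) + (0)(1) = 0
A^3[1,2] = (0)(-1) + (0)(1) = 0
A^3[2,1] = (0)(-1) + (0)(1) = 0
A^3[2,2] = (0)(-1) + (0)(1) = 0
A^3 = 
  [  0,   0]
  [  0,   0]

A^4 = A^3·A:
A^4[1,1] = (0)(-1) + (0)(1) = 0
A^4[1,2] = (0)(-1) + (0)(1) = 0
A^4[2,1] = (0)(-1) + (0)(1) = 0
A^4[2,2] = (0)(-1) + (0)(1) = 0
A^4 = 
  [  0,   0]
  [  0,   0]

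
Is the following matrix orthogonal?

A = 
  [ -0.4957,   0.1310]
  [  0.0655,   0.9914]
No

AᵀA = 
  [  0.2500,   0]
  [  0,   1]
≠ I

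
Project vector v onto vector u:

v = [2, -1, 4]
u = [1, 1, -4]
proj_u(v) = [-5/6, -5/6, 10/3]

v·u = (2)(1) + (-1)(1) + (4)(-4) = -15
u·u = (1)² + (1)² + (-4)² = 18
proj_u(v) = (v·u / u·u) × u = (-15/18) × u = (-5/6) × u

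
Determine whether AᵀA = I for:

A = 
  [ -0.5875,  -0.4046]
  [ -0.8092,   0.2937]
No

AᵀA = 
  [  1,   0]
  [  0,   0.2500]
≠ I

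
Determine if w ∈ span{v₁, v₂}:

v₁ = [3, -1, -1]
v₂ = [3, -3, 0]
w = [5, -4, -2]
No

Form the augmented matrix and row-reduce:
[v₁|v₂|w] = 
  [  3,   3,   5]
  [ -1,  -3,  -4]
  [ -1,   0,  -2]
R2 → R2 + (1/3)·R1
R3 → R3 + (1/3)·R1
R3 → R3 + (1/2)·R2
REF = 
  [   3,    3,    5]
  [   0,   -2, -7/3]
  [   0,    0, -3/2]

Row 3 reads [0 0 | -3/2], i.e. 0 = -3/2, so the system is inconsistent and w ∉ span{v₁, v₂}.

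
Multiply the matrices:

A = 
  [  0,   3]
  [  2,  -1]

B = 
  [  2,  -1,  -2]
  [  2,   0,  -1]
A is 2×2 and B is 2×3, so AB is 2×3. Each entry is (row of A)·(column of B):
AB[1,1] = (0)(2) + (3)(2) = 6
AB[1,2] = (0)(-1) + (3)(0) = 0
AB[1,3] = (0)(-2) + (3)(-1) = -3
AB[2,1] = (2)(2) + (-1)(2) = 2
AB[2,2] = (2)(-1) + (-1)(0) = -2
AB[2,3] = (2)(-2) + (-1)(-1) = -3

AB = 
  [  6,   0,  -3]
  [  2,  -2,  -3]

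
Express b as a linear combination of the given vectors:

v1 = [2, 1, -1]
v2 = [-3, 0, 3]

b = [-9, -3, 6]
c1 = -3, c2 = 1

b = -3·v1 + 1·v2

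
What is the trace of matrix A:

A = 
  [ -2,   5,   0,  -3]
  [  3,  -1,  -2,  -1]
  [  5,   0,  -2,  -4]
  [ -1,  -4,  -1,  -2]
-7

tr(A) = -2 + -1 + -2 + -2 = -7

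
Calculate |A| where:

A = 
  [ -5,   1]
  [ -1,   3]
For a 2×2 matrix, det = ad - bc = (-5)(3) - (1)(-1) = -14

det(A) = -14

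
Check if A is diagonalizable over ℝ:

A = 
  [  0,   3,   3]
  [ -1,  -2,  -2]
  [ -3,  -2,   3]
No

Characteristic polynomial: det(λI - A) = λ³ - λ² + 2λ - 15
By the rational root theorem any rational root is an integer dividing 15; none of those is a root, so p(λ) has no rational roots and hence (being an irreducible cubic) no repeated roots.
Discriminant of the cubic: Δ = -5623
Δ < 0 ⇒ one real eigenvalue and a complex-conjugate pair: λ ≈ 2.539, -0.7695 + 2.306i, -0.7695 - 2.306i
Has complex eigenvalues (not diagonalizable over ℝ).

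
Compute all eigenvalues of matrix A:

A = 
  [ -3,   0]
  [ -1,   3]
λ = 3, -3

tr(A) = 0, det(A) = -9
Characteristic polynomial: λ² - tr(A)λ + det(A) = λ² - 9
λ² - 9 = (λ + 3)(λ - 3)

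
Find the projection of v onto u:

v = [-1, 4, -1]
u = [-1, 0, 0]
proj_u(v) = [-1, 0, 0]

v·u = (-1)(-1) + (4)(0) + (-1)(0) = 1
u·u = (-1)² + (0)² + (0)² = 1
proj_u(v) = (v·u / u·u) × u = (1/1) × u = (1) × u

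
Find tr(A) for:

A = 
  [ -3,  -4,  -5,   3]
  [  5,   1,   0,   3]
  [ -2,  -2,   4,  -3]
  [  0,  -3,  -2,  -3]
-1

tr(A) = -3 + 1 + 4 + -3 = -1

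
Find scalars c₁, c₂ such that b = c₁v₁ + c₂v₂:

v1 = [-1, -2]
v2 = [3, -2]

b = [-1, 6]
c1 = -2, c2 = -1

b = -2·v1 + -1·v2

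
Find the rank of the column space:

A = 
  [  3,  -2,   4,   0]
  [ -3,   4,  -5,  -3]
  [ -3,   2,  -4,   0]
dim(Col(A)) = 2

Row reduce:
R2 → R2 + (1)·R1
R3 → R3 + (1)·R1
REF = 
  [  3,  -2,   4,   0]
  [  0,   2,  -1,  -3]
  [  0,   0,   0,   0]
Pivot columns: 1, 2 → 2 pivots.
dim(Col(A)) = number of pivot columns = 2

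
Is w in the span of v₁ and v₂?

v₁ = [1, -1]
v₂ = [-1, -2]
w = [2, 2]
Yes

Form the augmented matrix and row-reduce:
[v₁|v₂|w] = 
  [  1,  -1,   2]
  [ -1,  -2,   2]
R2 → R2 + (1)·R1
REF = 
  [  1,  -1,   2]
  [  0,  -3,   4]

No row of the form [0 0 | nonzero], so the system is consistent. Back-substitution gives c₁ = 2/3, c₂ = -4/3: w = (2/3)·v₁ + (-4/3)·v₂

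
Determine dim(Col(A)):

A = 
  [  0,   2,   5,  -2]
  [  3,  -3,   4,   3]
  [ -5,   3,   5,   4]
dim(Col(A)) = 3

Row reduce:
Swap R1 ↔ R2
R3 → R3 + (5/3)·R1
R3 → R3 + (1)·R2
REF = 
  [   3,   -3,    4,    3]
  [   0,    2,    5,   -2]
  [   0,    0, 50/3,    7]
Pivot columns: 1, 2, 3 → 3 pivots.
dim(Col(A)) = number of pivot columns = 3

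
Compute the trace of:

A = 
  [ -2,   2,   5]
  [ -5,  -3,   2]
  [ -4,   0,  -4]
-9

tr(A) = -2 + -3 + -4 = -9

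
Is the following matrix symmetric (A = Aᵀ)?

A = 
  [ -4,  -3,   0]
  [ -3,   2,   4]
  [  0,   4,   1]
Yes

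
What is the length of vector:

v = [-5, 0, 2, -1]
5.477

||v||₂ = √((-5)² + (0)² + (2)² + (-1)²) = √30 = 5.477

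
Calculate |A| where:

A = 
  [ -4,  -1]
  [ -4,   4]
-20

For a 2×2 matrix, det = ad - bc = (-4)(4) - (-1)(-4) = -20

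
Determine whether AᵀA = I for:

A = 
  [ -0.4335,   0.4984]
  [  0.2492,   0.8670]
No

AᵀA = 
  [  0.2500,   0]
  [  0,   1.0001]
≠ I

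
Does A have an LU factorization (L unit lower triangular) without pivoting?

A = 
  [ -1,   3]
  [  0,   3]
Yes.
A[1,1] = -1 ≠ 0, so Gaussian elimination proceeds without a row swap: multiplier ℓ₂₁ = (0)/(-1) = 0, and U[2,2] = 3 - (0)(3) = 3.
L = 
  [  1,   0]
  [  0,   1]
U = 
  [ -1,   3]
  [  0,   3]
Check row 2 of LU: [(0)(-1), (0)(3) + 3] = [0, 3] = row 2 of A ✓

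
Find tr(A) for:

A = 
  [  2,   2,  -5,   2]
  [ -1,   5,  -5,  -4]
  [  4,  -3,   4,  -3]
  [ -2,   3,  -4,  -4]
7

tr(A) = 2 + 5 + 4 + -4 = 7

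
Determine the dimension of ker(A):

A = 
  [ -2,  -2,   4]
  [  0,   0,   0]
nullity(A) = 2

Row reduce:
(no row operations needed)
REF = 
  [ -2,  -2,   4]
  [  0,   0,   0]
Pivot columns: 1 → 1 pivot.
rank(A) = 1, so nullity(A) = 3 - 1 = 2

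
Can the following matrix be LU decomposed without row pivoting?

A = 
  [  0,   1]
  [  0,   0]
Yes.
The first column is zero, so A is already upper triangular: L = I, U = A.
L = 
  [  1,   0]
  [  0,   1]
U = 
  [  0,   1]
  [  0,   0]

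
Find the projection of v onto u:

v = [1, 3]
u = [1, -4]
proj_u(v) = [-11/17, 44/17]

v·u = (1)(1) + (3)(-4) = -11
u·u = (1)² + (-4)² = 17
proj_u(v) = (v·u / u·u) × u = (-11/17) × u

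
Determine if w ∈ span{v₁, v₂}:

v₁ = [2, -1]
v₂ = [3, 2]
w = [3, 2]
Yes

Form the augmented matrix and row-reduce:
[v₁|v₂|w] = 
  [  2,   3,   3]
  [ -1,   2,   2]
R2 → R2 + (1/2)·R1
REF = 
  [  2,   3,   3]
  [  0, 7/2, 7/2]

No row of the form [0 0 | nonzero], so the system is consistent. Back-substitution gives c₁ = 0, c₂ = 1: w = (0)·v₁ + (1)·v₂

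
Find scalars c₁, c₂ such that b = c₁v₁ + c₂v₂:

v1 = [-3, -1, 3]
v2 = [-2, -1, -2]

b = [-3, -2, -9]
c1 = -1, c2 = 3

b = -1·v1 + 3·v2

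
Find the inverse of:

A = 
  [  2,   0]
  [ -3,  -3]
det(A) = (2)(-3) - (0)(-3) = -6
For a 2×2 matrix, A⁻¹ = (1/det(A)) · [[d, -b], [-c, a]]
    = (-1/6) · [[-3, 0], [3, 2]]

A⁻¹ = 
  [ 1/2,    0]
  [-1/2, -1/3]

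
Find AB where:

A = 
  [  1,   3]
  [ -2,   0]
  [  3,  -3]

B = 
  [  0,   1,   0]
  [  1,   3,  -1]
AB = 
  [  3,  10,  -3]
  [  0,  -2,   0]
  [ -3,  -6,   3]

A is 3×2 and B is 2×3, so AB is 3×3. Each entry is (row of A)·(column of B):
AB[1,1] = (1)(0) + (3)(1) = 3
AB[1,2] = (1)(1) + (3)(3) = 10
AB[1,3] = (1)(0) + (3)(-1) = -3
AB[2,1] = (-2)(0) + (0)(1) = 0
AB[2,2] = (-2)(1) + (0)(3) = -2
AB[2,3] = (-2)(0) + (0)(-1) = 0
AB[3,1] = (3)(0) + (-3)(1) = -3
AB[3,2] = (3)(1) + (-3)(3) = -6
AB[3,3] = (3)(0) + (-3)(-1) = 3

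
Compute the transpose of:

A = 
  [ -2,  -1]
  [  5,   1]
Aᵀ = 
  [ -2,   5]
  [ -1,   1]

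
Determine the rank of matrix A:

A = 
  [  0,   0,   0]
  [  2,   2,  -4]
rank(A) = 1

Row reduce:
Swap R1 ↔ R2
REF = 
  [  2,   2,  -4]
  [  0,   0,   0]
Pivot columns: 1 → 1 pivot.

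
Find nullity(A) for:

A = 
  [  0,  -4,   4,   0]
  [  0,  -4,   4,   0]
nullity(A) = 3

Row reduce:
R2 → R2 - (1)·R1
REF = 
  [  0,  -4,   4,   0]
  [  0,   0,   0,   0]
Pivot columns: 2 → 1 pivot.
rank(A) = 1, so nullity(A) = 4 - 1 = 3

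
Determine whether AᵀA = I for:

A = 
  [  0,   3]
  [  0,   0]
No

AᵀA = 
  [  0,   0]
  [  0,   9]
≠ I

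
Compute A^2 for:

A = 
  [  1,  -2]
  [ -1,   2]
A² = A·A:
A²[1,1] = (1)(1) + (-2)(-1) = 3
A²[1,2] = (1)(-2) + (-2)(2) = -6
A²[2,1] = (-1)(1) + (2)(-1) = -3
A²[2,2] = (-1)(-2) + (2)(2) = 6
A² = 
  [  3,  -6]
  [ -3,   6]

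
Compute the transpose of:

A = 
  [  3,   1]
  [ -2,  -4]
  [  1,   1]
Aᵀ = 
  [  3,  -2,   1]
  [  1,  -4,   1]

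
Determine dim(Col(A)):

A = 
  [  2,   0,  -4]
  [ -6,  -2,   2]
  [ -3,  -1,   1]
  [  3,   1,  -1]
dim(Col(A)) = 2

Row reduce:
R2 → R2 + (3)·R1
R3 → R3 + (3/2)·R1
R4 → R4 - (3/2)·R1
R3 → R3 - (1/2)·R2
R4 → R4 + (1/2)·R2
REF = 
  [  2,   0,  -4]
  [  0,  -2, -10]
  [  0,   0,   0]
  [  0,   0,   0]
Pivot columns: 1, 2 → 2 pivots.
dim(Col(A)) = number of pivot columns = 2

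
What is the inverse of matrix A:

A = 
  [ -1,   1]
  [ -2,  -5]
det(A) = (-1)(-5) - (1)(-2) = 7
For a 2×2 matrix, A⁻¹ = (1/det(A)) · [[d, -b], [-c, a]]
    = (1/7) · [[-5, -1], [2, -1]]

A⁻¹ = 
  [-5/7, -1/7]
  [ 2/7, -1/7]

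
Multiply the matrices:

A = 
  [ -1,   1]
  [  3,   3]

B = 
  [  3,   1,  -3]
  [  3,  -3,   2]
A is 2×2 and B is 2×3, so AB is 2×3. Each entry is (row of A)·(column of B):
AB[1,1] = (-1)(3) + (1)(3) = 0
AB[1,2] = (-1)(1) + (1)(-3) = -4
AB[1,3] = (-1)(-3) + (1)(2) = 5
AB[2,1] = (3)(3) + (3)(3) = 18
AB[2,2] = (3)(1) + (3)(-3) = -6
AB[2,3] = (3)(-3) + (3)(2) = -3

AB = 
  [  0,  -4,   5]
  [ 18,  -6,  -3]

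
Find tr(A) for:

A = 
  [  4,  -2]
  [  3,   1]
5

tr(A) = 4 + 1 = 5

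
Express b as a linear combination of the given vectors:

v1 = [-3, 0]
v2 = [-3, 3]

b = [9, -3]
c1 = -2, c2 = -1

b = -2·v1 + -1·v2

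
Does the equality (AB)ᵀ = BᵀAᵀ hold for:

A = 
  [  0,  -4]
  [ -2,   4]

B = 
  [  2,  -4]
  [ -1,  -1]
Yes

(AB)ᵀ = 
  [  4,  -8]
  [  4,   4]

BᵀAᵀ = 
  [  4,  -8]
  [  4,   4]

Both sides are equal — this is the standard identity (AB)ᵀ = BᵀAᵀ, which holds for all A, B.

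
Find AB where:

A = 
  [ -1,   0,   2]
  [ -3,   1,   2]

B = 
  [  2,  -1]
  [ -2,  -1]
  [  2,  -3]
AB = 
  [  2,  -5]
  [ -4,  -4]

A is 2×3 and B is 3×2, so AB is 2×2. Each entry is (row of A)·(column of B):
AB[1,1] = (-1)(2) + (0)(-2) + (2)(2) = 2
AB[1,2] = (-1)(-1) + (0)(-1) + (2)(-3) = -5
AB[2,1] = (-3)(2) + (1)(-2) + (2)(2) = -4
AB[2,2] = (-3)(-1) + (1)(-1) + (2)(-3) = -4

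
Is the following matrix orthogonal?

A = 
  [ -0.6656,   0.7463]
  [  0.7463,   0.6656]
Yes

AᵀA = 
  [  1,   0]
  [  0,   1]
≈ I (equal to I up to the 4-dp rounding of the entries)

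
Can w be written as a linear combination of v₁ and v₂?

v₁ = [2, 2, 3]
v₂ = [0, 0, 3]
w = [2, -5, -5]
No

Form the augmented matrix and row-reduce:
[v₁|v₂|w] = 
  [  2,   0,   2]
  [  2,   0,  -5]
  [  3,   3,  -5]
R2 → R2 - (1)·R1
R3 → R3 - (3/2)·R1
Swap R2 ↔ R3
REF = 
  [  2,   0,   2]
  [  0,   3,  -8]
  [  0,   0,  -7]

Row 3 reads [0 0 | -7], i.e. 0 = -7, so the system is inconsistent and w ∉ span{v₁, v₂}.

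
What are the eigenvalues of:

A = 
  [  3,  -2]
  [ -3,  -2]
tr(A) = 1, det(A) = -12
Characteristic polynomial: λ² - tr(A)λ + det(A) = λ² - λ - 12
λ² - λ - 12 = (λ + 3)(λ - 4)

λ = 4, -3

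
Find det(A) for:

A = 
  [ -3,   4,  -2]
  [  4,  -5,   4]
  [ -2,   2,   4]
Cofactor expansion along row 1:
det(A) = (-3)·((-5)(4) - (4)(2)) - (4)·((4)(4) - (4)(-2)) + (-2)·((4)(2) - (-5)(-2))
  = (-3)(-28) - (4)(24) + (-2)(-2)
  = -8

det(A) = -8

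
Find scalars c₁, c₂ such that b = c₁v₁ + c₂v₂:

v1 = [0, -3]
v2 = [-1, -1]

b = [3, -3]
c1 = 2, c2 = -3

b = 2·v1 + -3·v2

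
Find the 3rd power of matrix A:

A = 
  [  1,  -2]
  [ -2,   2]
A² = A·A:
A²[1,1] = (1)(1) + (-2)(-2) = 5
A²[1,2] = (1)(-2) + (-2)(2) = -6
A²[2,1] = (-2)(1) + (2)(-2) = -6
A²[2,2] = (-2)(-2) + (2)(2) = 8
A² = 
  [  5,  -6]
  [ -6,   8]

A^3 = A^2·A:
A^3[1,1] = (5)(1) + (-6)(-2) = 17
A^3[1,2] = (5)(-2) + (-6)(2) = -22
A^3[2,1] = (-6)(1) + (8)(-2) = -22
A^3[2,2] = (-6)(-2) + (8)(2) = 28
A^3 = 
  [ 17, -22]
  [-22,  28]

Therefore
A^3 = 
  [ 17, -22]
  [-22,  28]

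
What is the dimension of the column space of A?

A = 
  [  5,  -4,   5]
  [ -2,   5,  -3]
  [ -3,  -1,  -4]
dim(Col(A)) = 3

Row reduce:
R2 → R2 + (2/5)·R1
R3 → R3 + (3/5)·R1
R3 → R3 + (1)·R2
REF = 
  [   5,   -4,    5]
  [   0, 17/5,   -1]
  [   0,    0,   -2]
Pivot columns: 1, 2, 3 → 3 pivots.
dim(Col(A)) = number of pivot columns = 3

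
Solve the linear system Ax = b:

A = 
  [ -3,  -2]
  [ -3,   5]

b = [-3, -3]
Row reduce the augmented matrix [A|b]:
R2 → R2 - (1)·R1
REF = 
  [ -3,  -2,  -3]
  [  0,   7,   0]

Back-substitution:
x₂ = 0 / 7 = 0
x₁ = (-3 - (-2)(0)) / (-3) = 1

x = [1, 0]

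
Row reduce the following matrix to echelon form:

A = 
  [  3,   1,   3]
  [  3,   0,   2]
Row operations:
R2 → R2 - (1)·R1

Resulting echelon form:
REF = 
  [  3,   1,   3]
  [  0,  -1,  -1]

Rank = 2 (number of non-zero pivot rows).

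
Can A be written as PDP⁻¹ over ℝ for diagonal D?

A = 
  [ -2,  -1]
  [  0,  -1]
Yes

tr(A) = -3, det(A) = 2
Characteristic polynomial: λ² - tr(A)λ + det(A) = λ² + 3λ + 2
λ² + 3λ + 2 = (λ + 2)(λ + 1)
Eigenvalues: -1, -2
λ=-2: alg. mult. = 1, geom. mult. = 2 - rank(A - (-2)I) = 2 - 1 = 1
λ=-1: alg. mult. = 1, geom. mult. = 2 - rank(A - (-1)I) = 2 - 1 = 1
Sum of geometric multiplicities equals n, so A has n independent eigenvectors.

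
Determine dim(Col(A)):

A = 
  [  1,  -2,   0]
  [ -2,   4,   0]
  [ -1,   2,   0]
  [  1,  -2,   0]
Row reduce:
R2 → R2 + (2)·R1
R3 → R3 + (1)·R1
R4 → R4 - (1)·R1
REF = 
  [  1,  -2,   0]
  [  0,   0,   0]
  [  0,   0,   0]
  [  0,   0,   0]
Pivot columns: 1 → 1 pivot.
dim(Col(A)) = number of pivot columns = 1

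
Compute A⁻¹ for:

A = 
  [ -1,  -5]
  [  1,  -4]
det(A) = (-1)(-4) - (-5)(1) = 9
For a 2×2 matrix, A⁻¹ = (1/det(A)) · [[d, -b], [-c, a]]
    = (1/9) · [[-4, 5], [-1, -1]]

A⁻¹ = 
  [-4/9,  5/9]
  [-1/9, -1/9]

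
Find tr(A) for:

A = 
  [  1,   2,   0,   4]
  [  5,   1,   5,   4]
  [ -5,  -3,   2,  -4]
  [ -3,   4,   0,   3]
7

tr(A) = 1 + 1 + 2 + 3 = 7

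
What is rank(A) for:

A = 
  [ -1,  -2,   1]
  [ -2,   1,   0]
Row reduce:
R2 → R2 - (2)·R1
REF = 
  [ -1,  -2,   1]
  [  0,   5,  -2]
Pivot columns: 1, 2 → 2 pivots.

rank(A) = 2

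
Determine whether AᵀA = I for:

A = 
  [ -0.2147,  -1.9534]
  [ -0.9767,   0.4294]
No

AᵀA = 
  [  1,   0]
  [  0,   4.0002]
≠ I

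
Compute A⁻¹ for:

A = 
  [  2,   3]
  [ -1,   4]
det(A) = (2)(4) - (3)(-1) = 11
For a 2×2 matrix, A⁻¹ = (1/det(A)) · [[d, -b], [-c, a]]
    = (1/11) · [[4, -3], [1, 2]]

A⁻¹ = 
  [ 4/11, -3/11]
  [ 1/11,  2/11]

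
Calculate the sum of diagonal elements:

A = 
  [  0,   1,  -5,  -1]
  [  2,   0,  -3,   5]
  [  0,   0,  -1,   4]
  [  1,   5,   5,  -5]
-6

tr(A) = 0 + 0 + -1 + -5 = -6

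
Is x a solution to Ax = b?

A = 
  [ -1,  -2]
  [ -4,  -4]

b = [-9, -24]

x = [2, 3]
No

Ax = [-8, -20] ≠ b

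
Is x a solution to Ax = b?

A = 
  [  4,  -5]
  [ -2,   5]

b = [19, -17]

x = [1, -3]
Yes

Ax = [19, -17] = b ✓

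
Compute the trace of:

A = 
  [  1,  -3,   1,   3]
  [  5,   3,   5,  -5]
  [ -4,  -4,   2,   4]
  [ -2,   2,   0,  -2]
4

tr(A) = 1 + 3 + 2 + -2 = 4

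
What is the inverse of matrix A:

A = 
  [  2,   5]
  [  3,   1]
det(A) = (2)(1) - (5)(3) = -13
For a 2×2 matrix, A⁻¹ = (1/det(A)) · [[d, -b], [-c, a]]
    = (-1/13) · [[1, -5], [-3, 2]]

A⁻¹ = 
  [-1/13,  5/13]
  [ 3/13, -2/13]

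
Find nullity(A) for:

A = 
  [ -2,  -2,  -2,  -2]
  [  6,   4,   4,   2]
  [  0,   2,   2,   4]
nullity(A) = 2

Row reduce:
R2 → R2 + (3)·R1
R3 → R3 + (1)·R2
REF = 
  [ -2,  -2,  -2,  -2]
  [  0,  -2,  -2,  -4]
  [  0,   0,   0,   0]
Pivot columns: 1, 2 → 2 pivots.
rank(A) = 2, so nullity(A) = 4 - 2 = 2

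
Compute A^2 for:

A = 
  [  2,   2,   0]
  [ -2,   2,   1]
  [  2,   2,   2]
A² = A·A:
A²[1,1] = (2)(2) + (2)(-2) + (0)(2) = 0
A²[1,2] = (2)(2) + (2)(2) + (0)(2) = 8
A²[1,3] = (2)(0) + (2)(1) + (0)(2) = 2
A²[2,1] = (-2)(2) + (2)(-2) + (1)(2) = -6
A²[2,2] = (-2)(2) + (2)(2) + (1)(2) = 2
A²[2,3] = (-2)(0) + (2)(1) + (1)(2) = 4
A²[3,1] = (2)(2) + (2)(-2) + (2)(2) = 4
A²[3,2] = (2)(2) + (2)(2) + (2)(2) = 12
A²[3,3] = (2)(0) + (2)(1) + (2)(2) = 6
A² = 
  [  0,   8,   2]
  [ -6,   2,   4]
  [  4,  12,   6]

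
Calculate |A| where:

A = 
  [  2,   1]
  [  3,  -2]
For a 2×2 matrix, det = ad - bc = (2)(-2) - (1)(3) = -7

det(A) = -7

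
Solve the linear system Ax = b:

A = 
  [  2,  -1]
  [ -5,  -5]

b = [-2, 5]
x = [-1, 0]

Row reduce the augmented matrix [A|b]:
R2 → R2 + (5/2)·R1
REF = 
  [    2,    -1,    -2]
  [    0, -15/2,     0]

Back-substitution:
x₂ = 0 / (-15/2) = 0
x₁ = (-2 - (-1)(0)) / 2 = -1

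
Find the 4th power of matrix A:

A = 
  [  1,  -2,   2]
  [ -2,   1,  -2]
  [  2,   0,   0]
A^4 = 
  [125, -80, 102]
  [-124,  81, -102]
  [ 58, -44,  52]

A² = A·A:
A²[1,1] = (1)(1) + (-2)(-2) + (2)(2) = 9
A²[1,2] = (1)(-2) + (-2)(1) + (2)(0) = -4
A²[1,3] = (1)(2) + (-2)(-2) + (2)(0) = 6
A²[2,1] = (-2)(1) + (1)(-2) + (-2)(2) = -8
A²[2,2] = (-2)(-2) + (1)(1) + (-2)(0) = 5
A²[2,3] = (-2)(2) + (1)(-2) + (-2)(0) = -6
A²[3,1] = (2)(1) + (0)(-2) + (0)(2) = 2
A²[3,2] = (2)(-2) + (0)(1) + (0)(0) = -4
A²[3,3] = (2)(2) + (0)(-2) + (0)(0) = 4
A² = 
  [  9,  -4,   6]
  [ -8,   5,  -6]
  [  2,  -4,   4]

A^3 = A^2·A:
A^3[1,1] = (9)(1) + (-4)(-2) + (6)(2) = 29
A^3[1,2] = (9)(-2) + (-4)(1) + (6)(0) = -22
A^3[1,3] = (9)(2) + (-4)(-2) + (6)(0) = 26
A^3[2,1] = (-8)(1) + (5)(-2) + (-6)(2) = -30
A^3[2,2] = (-8)(-2) + (5)(1) + (-6)(0) = 21
A^3[2,3] = (-8)(2) + (5)(-2) + (-6)(0) = -26
A^3[3,1] = (2)(1) + (-4)(-2) + (4)(2) = 18
A^3[3,2] = (2)(-2) + (-4)(1) + (4)(0) = -8
A^3[3,3] = (2)(2) + (-4)(-2) + (4)(0) = 12
A^3 = 
  [ 29, -22,  26]
  [-30,  21, -26]
  [ 18,  -8,  12]

A^4 = A^3·A:
A^4[1,1] = (29)(1) + (-22)(-2) + (26)(2) = 125
A^4[1,2] = (29)(-2) + (-22)(1) + (26)(0) = -80
A^4[1,3] = (29)(2) + (-22)(-2) + (26)(0) = 102
A^4[2,1] = (-30)(1) + (21)(-2) + (-26)(2) = -124
A^4[2,2] = (-30)(-2) + (21)(1) + (-26)(0) = 81
A^4[2,3] = (-30)(2) + (21)(-2) + (-26)(0) = -102
A^4[3,1] = (18)(1) + (-8)(-2) + (12)(2) = 58
A^4[3,2] = (18)(-2) + (-8)(1) + (12)(0) = -44
A^4[3,3] = (18)(2) + (-8)(-2) + (12)(0) = 52
A^4 = 
  [125, -80, 102]
  [-124,  81, -102]
  [ 58, -44,  52]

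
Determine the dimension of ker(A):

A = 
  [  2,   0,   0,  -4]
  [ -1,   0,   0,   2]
nullity(A) = 3

Row reduce:
R2 → R2 + (1/2)·R1
REF = 
  [  2,   0,   0,  -4]
  [  0,   0,   0,   0]
Pivot columns: 1 → 1 pivot.
rank(A) = 1, so nullity(A) = 4 - 1 = 3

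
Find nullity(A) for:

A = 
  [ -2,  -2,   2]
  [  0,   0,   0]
nullity(A) = 2

Row reduce:
(no row operations needed)
REF = 
  [ -2,  -2,   2]
  [  0,   0,   0]
Pivot columns: 1 → 1 pivot.
rank(A) = 1, so nullity(A) = 3 - 1 = 2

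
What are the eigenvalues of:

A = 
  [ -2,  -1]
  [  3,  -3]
λ = (-5 + i√11)/2, (-5 - i√11)/2  (≈ -2.5 + 1.658i, -2.5 - 1.658i)

tr(A) = -5, det(A) = 9
Characteristic polynomial: λ² - tr(A)λ + det(A) = λ² + 5λ + 9
λ² + 5λ + 9 = 0  ⇒  λ = (-5 ± √((5)² - 4·(9)))/2 = (-5 ± √(-11))/2
  = (-5 + i√11)/2,  (-5 - i√11)/2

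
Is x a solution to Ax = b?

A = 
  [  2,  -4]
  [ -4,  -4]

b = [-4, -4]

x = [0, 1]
Yes

Ax = [-4, -4] = b ✓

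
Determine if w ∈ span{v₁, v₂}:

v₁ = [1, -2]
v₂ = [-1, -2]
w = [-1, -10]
Yes

Form the augmented matrix and row-reduce:
[v₁|v₂|w] = 
  [  1,  -1,  -1]
  [ -2,  -2, -10]
R2 → R2 + (2)·R1
REF = 
  [  1,  -1,  -1]
  [  0,  -4, -12]

No row of the form [0 0 | nonzero], so the system is consistent. Back-substitution gives c₁ = 2, c₂ = 3: w = (2)·v₁ + (3)·v₂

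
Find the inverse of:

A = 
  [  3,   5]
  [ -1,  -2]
det(A) = (3)(-2) - (5)(-1) = -1
For a 2×2 matrix, A⁻¹ = (1/det(A)) · [[d, -b], [-c, a]]
    = (-1) · [[-2, -5], [1, 3]]

A⁻¹ = 
  [  2,   5]
  [ -1,  -3]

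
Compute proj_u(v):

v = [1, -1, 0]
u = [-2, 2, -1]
proj_u(v) = [8/9, -8/9, 4/9]

v·u = (1)(-2) + (-1)(2) + (0)(-1) = -4
u·u = (-2)² + (2)² + (-1)² = 9
proj_u(v) = (v·u / u·u) × u = (-4/9) × u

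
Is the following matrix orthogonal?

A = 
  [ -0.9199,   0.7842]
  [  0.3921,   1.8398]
No

AᵀA = 
  [  1,   0]
  [  0,   3.9998]
≠ I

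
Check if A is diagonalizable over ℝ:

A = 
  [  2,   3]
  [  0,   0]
Yes

tr(A) = 2, det(A) = 0
Characteristic polynomial: λ² - tr(A)λ + det(A) = λ² - 2λ
λ² - 2λ = λ(λ - 2)
Eigenvalues: 2, 0
λ=0: alg. mult. = 1, geom. mult. = 2 - rank(A - (0)I) = 2 - 1 = 1
λ=2: alg. mult. = 1, geom. mult. = 2 - rank(A - (2)I) = 2 - 1 = 1
Sum of geometric multiplicities equals n, so A has n independent eigenvectors.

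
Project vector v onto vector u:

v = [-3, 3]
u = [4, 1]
proj_u(v) = [-36/17, -9/17]

v·u = (-3)(4) + (3)(1) = -9
u·u = (4)² + (1)² = 17
proj_u(v) = (v·u / u·u) × u = (-9/17) × u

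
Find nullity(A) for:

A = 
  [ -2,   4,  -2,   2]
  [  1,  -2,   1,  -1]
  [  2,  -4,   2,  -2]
nullity(A) = 3

Row reduce:
R2 → R2 + (1/2)·R1
R3 → R3 + (1)·R1
REF = 
  [ -2,   4,  -2,   2]
  [  0,   0,   0,   0]
  [  0,   0,   0,   0]
Pivot columns: 1 → 1 pivot.
rank(A) = 1, so nullity(A) = 4 - 1 = 3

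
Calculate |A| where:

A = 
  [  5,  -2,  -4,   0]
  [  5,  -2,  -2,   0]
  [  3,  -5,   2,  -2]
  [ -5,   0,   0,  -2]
Cofactor expansion along row 1: det(A) = a₁₁M₁₁ - a₁₂M₁₂ + a₁₃M₁₃ - a₁₄M₁₄

M₁₁ = det[[-2, -2, 0]; [-5, 2, -2]; [0, 0, -2]]
  = (-2)·((2)(-2) - (-2)(0)) - (-2)·((-5)(-2) - (-2)(0)) + (0)·((-5)(0) - (2)(0))
  = (-2)(-4) - (-2)(10) + (0)(0)
  = 28
M₁₂ = det[[5, -2, 0]; [3, 2, -2]; [-5, 0, -2]]
  = (5)·((2)(-2) - (-2)(0)) - (-2)·((3)(-2) - (-2)(-5)) + (0)·((3)(0) - (2)(-5))
  = (5)(-4) - (-2)(-16) + (0)(10)
  = -52
M₁₃ = det[[5, -2, 0]; [3, -5, -2]; [-5, 0, -2]]
  = (5)·((-5)(-2) - (-2)(0)) - (-2)·((3)(-2) - (-2)(-5)) + (0)·((3)(0) - (-5)(-5))
  = (5)(10) - (-2)(-16) + (0)(-25)
  = 18
M₁₄ = det[[5, -2, -2]; [3, -5, 2]; [-5, 0, 0]]
  = (5)·((-5)(0) - (2)(0)) - (-2)·((3)(0) - (2)(-5)) + (-2)·((3)(0) - (-5)(-5))
  = (5)(0) - (-2)(10) + (-2)(-25)
  = 70

det(A) = (5)(28) - (-2)(-52) + (-4)(18) - (0)(70) = -36

det(A) = -36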